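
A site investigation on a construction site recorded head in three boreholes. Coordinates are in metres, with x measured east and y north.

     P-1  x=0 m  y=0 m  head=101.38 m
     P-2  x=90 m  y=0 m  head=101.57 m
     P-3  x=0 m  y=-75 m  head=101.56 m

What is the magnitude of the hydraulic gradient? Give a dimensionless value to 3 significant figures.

∂h/∂x = (101.57 − 101.38) / (90 − 0) = +0.002111
∂h/∂y = (101.56 − 101.38) / (-75 − 0) = -0.002400
|∇h| = √(0.002111² + -0.002400²) = 0.003196

0.00320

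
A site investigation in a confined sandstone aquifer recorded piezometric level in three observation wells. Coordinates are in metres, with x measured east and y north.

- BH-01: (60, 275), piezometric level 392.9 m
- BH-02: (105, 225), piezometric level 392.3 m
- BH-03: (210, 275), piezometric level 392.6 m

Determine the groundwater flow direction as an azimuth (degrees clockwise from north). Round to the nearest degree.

169°

Taking BH-01 as reference: BH-02−BH-01 = (45, -50, -0.6); BH-03−BH-01 = (150, 0, -0.3).
Determinant of the coordinate differences = 45·0 − 150·(-50) = 7500.
∂h/∂x = [(-0.6)·0 − (-0.3)·(-50)] / 7500 = -0.002000
∂h/∂y = [45·(-0.3) − 150·(-0.6)] / 7500 = +0.01020
Flow direction (−∇h) has components (+0.002000 E, -0.01020 N).
Azimuth = atan2(E, N) = atan2(+0.002000, -0.01020) = 168.9° ≈ 169°.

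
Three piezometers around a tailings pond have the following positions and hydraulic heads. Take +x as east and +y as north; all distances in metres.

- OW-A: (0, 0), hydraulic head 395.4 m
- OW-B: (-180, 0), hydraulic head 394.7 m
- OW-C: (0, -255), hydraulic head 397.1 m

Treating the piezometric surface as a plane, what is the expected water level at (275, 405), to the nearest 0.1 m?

∂h/∂x = (394.7 − 395.4) / (-180 − 0) = +0.003889
∂h/∂y = (397.1 − 395.4) / (-255 − 0) = -0.006667
h(275, 405) = 395.4 + (+0.003889)·(275) + (-0.006667)·(405) = 395.4 +1.069 -2.700 = 393.769 m.

393.8 m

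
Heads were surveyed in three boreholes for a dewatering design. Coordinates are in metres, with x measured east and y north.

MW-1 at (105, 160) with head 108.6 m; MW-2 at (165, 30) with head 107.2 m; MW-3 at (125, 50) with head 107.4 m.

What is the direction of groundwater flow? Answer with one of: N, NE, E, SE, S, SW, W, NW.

Taking MW-1 as reference: MW-2−MW-1 = (60, -130, -1.4); MW-3−MW-1 = (20, -110, -1.2).
Determinant of the coordinate differences = 60·(-110) − 20·(-130) = -4000.
∂h/∂x = [(-1.4)·(-110) − (-1.2)·(-130)] / -4000 = +0.0005000
∂h/∂y = [60·(-1.2) − 20·(-1.4)] / -4000 = +0.01100
Flow = −∇h = (-0.0005000 east, -0.01100 north), which points south.

S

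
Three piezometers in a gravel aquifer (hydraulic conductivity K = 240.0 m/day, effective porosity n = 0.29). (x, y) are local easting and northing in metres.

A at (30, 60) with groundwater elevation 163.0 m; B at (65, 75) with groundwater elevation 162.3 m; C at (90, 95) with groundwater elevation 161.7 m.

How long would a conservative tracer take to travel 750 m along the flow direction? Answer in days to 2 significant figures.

48 days

With h = a·x + b·y + c and A as origin, the differences give:
  35·a + 15·b = -0.7
  60·a + 35·b = -1.3
Eliminate b (×35 and ×15, subtract): 325·a = -5.00 → a = ∂h/∂x = -0.01538
Back-substitute: b = ∂h/∂y = -0.01077.
|∇h| = √(-0.01538² + -0.01077²) = 0.01878
Seepage velocity v = K·i/n = 240.0 × 0.01878 / 0.29 = 15.54 m/day.
t = 750 / 15.54 = 48.26 days.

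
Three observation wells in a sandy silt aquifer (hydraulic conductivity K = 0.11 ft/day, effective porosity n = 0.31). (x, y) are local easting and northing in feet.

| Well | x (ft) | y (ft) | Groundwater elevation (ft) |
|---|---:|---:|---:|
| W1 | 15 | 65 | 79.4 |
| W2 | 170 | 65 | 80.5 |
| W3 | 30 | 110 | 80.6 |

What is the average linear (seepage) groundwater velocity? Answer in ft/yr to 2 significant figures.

3.3 ft/yr

Differences from W1: to W2 (Δx, Δy, Δh) = (155, 0, +1.1); to W3 = (15, 45, +1.2).
Solve a·Δx + b·Δy = Δh: det = 155·45 − 15·0 = 6975.
∂h/∂x = [(+1.1)·45 − (+1.2)·0] / 6975 = +0.007097
∂h/∂y = [155·(+1.2) − 15·(+1.1)] / 6975 = +0.02430
|∇h| = √(0.007097² + 0.02430²) = 0.02532
Seepage velocity v = K·i/n = 0.11 × 0.02532 / 0.31 = 0.008985 ft/day = 3.282 ft/yr.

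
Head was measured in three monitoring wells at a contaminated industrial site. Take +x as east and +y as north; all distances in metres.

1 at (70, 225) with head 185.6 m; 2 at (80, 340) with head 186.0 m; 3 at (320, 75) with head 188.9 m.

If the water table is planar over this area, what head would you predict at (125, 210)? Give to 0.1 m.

Three-point gradient (reference 1): Δ to 2 = (10, 115, +0.4), Δ to 3 = (250, -150, +3.3).
∂h/∂x = +0.01453, ∂h/∂y = +0.002215 (det = -30250).
h(125, 210) = 185.6 + (+0.01453)·(55) + (+0.002215)·(-15) = 185.6 +0.799 -0.033 = 186.366 m.

186.4 m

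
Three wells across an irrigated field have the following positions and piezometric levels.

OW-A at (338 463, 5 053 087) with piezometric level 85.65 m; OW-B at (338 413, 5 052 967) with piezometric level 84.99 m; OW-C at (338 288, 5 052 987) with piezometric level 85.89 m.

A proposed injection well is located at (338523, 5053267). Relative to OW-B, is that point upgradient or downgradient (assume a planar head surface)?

upgradient

Taking OW-A as reference: OW-B−OW-A = (-50, -120, -0.66); OW-C−OW-A = (-175, -100, +0.24).
Solve a·Δx + b·Δy = Δh: det = (-50)·(-100) − (-175)·(-120) = -16000.
∂h/∂x = [(-0.66)·(-100) − (+0.24)·(-120)] / -16000 = -0.005925
∂h/∂y = [(-50)·(+0.24) − (-175)·(-0.66)] / -16000 = +0.007969
Head at (338523, 5053267) = 85.65 + (-0.005925)·(60) + (+0.007969)·(180) = 86.73 m.
That is higher than the 84.99 m at OW-B, so the point is upgradient.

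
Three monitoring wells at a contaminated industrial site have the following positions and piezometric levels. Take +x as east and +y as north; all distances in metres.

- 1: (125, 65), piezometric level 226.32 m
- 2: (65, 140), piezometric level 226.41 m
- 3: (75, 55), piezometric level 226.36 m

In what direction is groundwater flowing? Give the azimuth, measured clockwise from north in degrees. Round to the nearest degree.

Three-point gradient (reference 1): Δ to 2 = (-60, 75, +0.09), Δ to 3 = (-50, -10, +0.04).
∂h/∂x = -0.0008966, ∂h/∂y = +0.0004828 (det = 4350).
Flow direction (−∇h) has components (+0.0008966 E, -0.0004828 N).
Azimuth = atan2(E, N) = atan2(+0.0008966, -0.0004828) = 118.3° ≈ 118°.

118°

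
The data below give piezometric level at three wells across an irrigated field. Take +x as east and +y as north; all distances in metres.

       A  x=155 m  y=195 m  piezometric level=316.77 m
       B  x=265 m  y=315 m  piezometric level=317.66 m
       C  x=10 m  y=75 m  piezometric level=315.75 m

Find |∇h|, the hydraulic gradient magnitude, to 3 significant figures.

0.00547

Differences from A: to B (Δx, Δy, Δh) = (110, 120, +0.89); to C = (-145, -120, -1.02).
Solve a·Δx + b·Δy = Δh: det = 110·(-120) − (-145)·120 = 4200.
∂h/∂x = [(+0.89)·(-120) − (-1.02)·120] / 4200 = +0.003714
∂h/∂y = [110·(-1.02) − (-145)·(+0.89)] / 4200 = +0.004012
|∇h| = √(0.003714² + 0.004012²) = 0.005467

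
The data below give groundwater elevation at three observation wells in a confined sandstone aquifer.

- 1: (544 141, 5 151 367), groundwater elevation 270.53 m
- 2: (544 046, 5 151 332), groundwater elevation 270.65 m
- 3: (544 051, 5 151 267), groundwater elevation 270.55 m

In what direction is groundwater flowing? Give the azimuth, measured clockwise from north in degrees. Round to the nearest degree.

128°

Differences from 1: to 2 (Δx, Δy, Δh) = (-95, -35, +0.12); to 3 = (-90, -100, +0.02).
Solve a·Δx + b·Δy = Δh: det = (-95)·(-100) − (-90)·(-35) = 6350.
∂h/∂x = [(+0.12)·(-100) − (+0.02)·(-35)] / 6350 = -0.001780
∂h/∂y = [(-95)·(+0.02) − (-90)·(+0.12)] / 6350 = +0.001402
Flow direction (−∇h) has components (+0.001780 E, -0.001402 N).
Azimuth = atan2(E, N) = atan2(+0.001780, -0.001402) = 128.2° ≈ 128°.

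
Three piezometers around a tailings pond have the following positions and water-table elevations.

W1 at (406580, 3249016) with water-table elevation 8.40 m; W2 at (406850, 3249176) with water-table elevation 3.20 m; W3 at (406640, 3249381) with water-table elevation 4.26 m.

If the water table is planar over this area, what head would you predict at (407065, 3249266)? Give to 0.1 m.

Differences from W1: to W2 (Δx, Δy, Δh) = (270, 160, -5.20); to W3 = (60, 365, -4.14).
Determinant of the coordinate differences = 270·365 − 60·160 = 88950.
∂h/∂x = [(-5.20)·365 − (-4.14)·160] / 88950 = -0.01389
∂h/∂y = [270·(-4.14) − 60·(-5.20)] / 88950 = -0.009059
h(407065, 3249266) = 8.40 + (-0.01389)·(485) + (-0.009059)·(250) = 8.40 -6.737 -2.265 = -0.602 m.

-0.6 m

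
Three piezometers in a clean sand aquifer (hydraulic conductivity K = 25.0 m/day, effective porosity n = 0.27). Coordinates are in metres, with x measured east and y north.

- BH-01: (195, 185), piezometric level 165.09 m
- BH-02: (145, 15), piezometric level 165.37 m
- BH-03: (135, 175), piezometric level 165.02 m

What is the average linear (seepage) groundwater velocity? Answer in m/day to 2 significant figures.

0.24 m/day

Three-point gradient (reference BH-01): Δ to BH-02 = (-50, -170, +0.28), Δ to BH-03 = (-60, -10, -0.07).
∂h/∂x = +0.001515, ∂h/∂y = -0.002093 (det = -9700).
|∇h| = √(0.001515² + -0.002093²) = 0.002584
Seepage velocity v = K·i/n = 25.0 × 0.002584 / 0.27 = 0.2393 m/day.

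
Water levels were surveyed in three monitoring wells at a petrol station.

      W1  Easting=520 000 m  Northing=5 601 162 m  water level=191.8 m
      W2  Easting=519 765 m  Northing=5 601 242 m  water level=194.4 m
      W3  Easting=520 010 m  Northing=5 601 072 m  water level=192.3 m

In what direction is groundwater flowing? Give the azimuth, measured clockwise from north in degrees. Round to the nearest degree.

With h = a·x + b·y + c and W1 as origin, the differences give:
  (-235)·a + 80·b = +2.6
  10·a + (-90)·b = +0.5
Eliminate b (×(-90) and ×80, subtract): 20350·a = -274.00 → a = ∂h/∂x = -0.01346
Back-substitute: b = ∂h/∂y = -0.007052.
Flow direction (−∇h) has components (+0.01346 E, +0.007052 N).
Azimuth = atan2(E, N) = atan2(+0.01346, +0.007052) = 62.4° ≈ 062°.

062°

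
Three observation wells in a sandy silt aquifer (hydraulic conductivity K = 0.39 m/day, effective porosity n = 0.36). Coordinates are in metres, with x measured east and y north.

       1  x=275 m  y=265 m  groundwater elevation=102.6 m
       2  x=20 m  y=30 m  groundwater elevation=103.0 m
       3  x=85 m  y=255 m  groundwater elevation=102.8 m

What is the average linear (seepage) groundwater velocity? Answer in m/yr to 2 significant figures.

0.47 m/yr

Taking 1 as reference: 2−1 = (-255, -235, +0.4); 3−1 = (-190, -10, +0.2).
Determinant of the coordinate differences = (-255)·(-10) − (-190)·(-235) = -42100.
∂h/∂x = [(+0.4)·(-10) − (+0.2)·(-235)] / -42100 = -0.001021
∂h/∂y = [(-255)·(+0.2) − (-190)·(+0.4)] / -42100 = -0.0005938
|∇h| = √(-0.001021² + -0.0005938²) = 0.001181
Seepage velocity v = K·i/n = 0.39 × 0.001181 / 0.36 = 0.001279 m/day = 0.4672 m/yr.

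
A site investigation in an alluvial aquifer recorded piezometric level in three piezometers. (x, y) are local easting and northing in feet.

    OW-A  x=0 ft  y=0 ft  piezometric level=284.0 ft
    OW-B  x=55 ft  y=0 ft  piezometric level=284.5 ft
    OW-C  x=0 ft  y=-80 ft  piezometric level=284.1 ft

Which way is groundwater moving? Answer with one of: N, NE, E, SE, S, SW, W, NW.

∂h/∂x = (284.5 − 284.0) / (55 − 0) = +0.009091
∂h/∂y = (284.1 − 284.0) / (-80 − 0) = -0.001250
Flow = −∇h = (-0.009091 east, +0.001250 north), which points west.

W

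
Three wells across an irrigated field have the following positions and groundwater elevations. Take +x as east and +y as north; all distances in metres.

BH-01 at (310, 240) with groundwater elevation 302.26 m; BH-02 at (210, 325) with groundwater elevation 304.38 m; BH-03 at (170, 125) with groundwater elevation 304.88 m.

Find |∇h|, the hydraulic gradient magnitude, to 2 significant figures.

0.020

Taking BH-01 as reference: BH-02−BH-01 = (-100, 85, +2.12); BH-03−BH-01 = (-140, -115, +2.62).
Solve a·Δx + b·Δy = Δh: det = (-100)·(-115) − (-140)·85 = 23400.
∂h/∂x = [(+2.12)·(-115) − (+2.62)·85] / 23400 = -0.01994
∂h/∂y = [(-100)·(+2.62) − (-140)·(+2.12)] / 23400 = +0.001487
|∇h| = √(-0.01994² + 0.001487²) = 0.02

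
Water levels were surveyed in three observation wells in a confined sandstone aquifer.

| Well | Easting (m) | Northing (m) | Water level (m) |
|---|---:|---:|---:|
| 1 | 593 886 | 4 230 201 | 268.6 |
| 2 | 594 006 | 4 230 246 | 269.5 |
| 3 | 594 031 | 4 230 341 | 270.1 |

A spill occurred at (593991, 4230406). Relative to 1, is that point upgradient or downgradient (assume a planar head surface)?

Three-point gradient (reference 1): Δ to 2 = (120, 45, +0.9), Δ to 3 = (145, 140, +1.5).
∂h/∂x = +0.005693, ∂h/∂y = +0.004818 (det = 10275).
Head at (593991, 4230406) = 268.6 + (+0.005693)·(105) + (+0.004818)·(205) = 270.19 m.
That is higher than the 268.6 m at 1, so the point is upgradient.

upgradient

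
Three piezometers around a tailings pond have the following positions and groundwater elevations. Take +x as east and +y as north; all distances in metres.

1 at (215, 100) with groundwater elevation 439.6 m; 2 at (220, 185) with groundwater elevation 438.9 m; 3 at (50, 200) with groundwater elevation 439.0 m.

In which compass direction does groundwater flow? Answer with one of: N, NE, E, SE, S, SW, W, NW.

N

Differences from 1: to 2 (Δx, Δy, Δh) = (5, 85, -0.7); to 3 = (-165, 100, -0.6).
Determinant of the coordinate differences = 5·100 − (-165)·85 = 14525.
∂h/∂x = [(-0.7)·100 − (-0.6)·85] / 14525 = -0.001308
∂h/∂y = [5·(-0.6) − (-165)·(-0.7)] / 14525 = -0.008158
Flow = −∇h = (+0.001308 east, +0.008158 north), which points north.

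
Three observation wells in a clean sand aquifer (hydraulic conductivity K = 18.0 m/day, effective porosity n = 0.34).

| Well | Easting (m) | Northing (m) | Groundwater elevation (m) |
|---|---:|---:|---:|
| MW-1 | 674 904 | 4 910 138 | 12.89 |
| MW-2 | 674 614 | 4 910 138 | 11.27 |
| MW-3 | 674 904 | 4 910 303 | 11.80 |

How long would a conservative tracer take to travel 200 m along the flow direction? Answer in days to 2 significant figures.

∂h/∂x = (11.27 − 12.89) / (674614 − 674904) = +0.005586
∂h/∂y = (11.80 − 12.89) / (4910303 − 4910138) = -0.006606
|∇h| = √(0.005586² + -0.006606²) = 0.008651
Seepage velocity v = K·i/n = 18.0 × 0.008651 / 0.34 = 0.458 m/day.
t = 200 / 0.458 = 436.7 days.

440 days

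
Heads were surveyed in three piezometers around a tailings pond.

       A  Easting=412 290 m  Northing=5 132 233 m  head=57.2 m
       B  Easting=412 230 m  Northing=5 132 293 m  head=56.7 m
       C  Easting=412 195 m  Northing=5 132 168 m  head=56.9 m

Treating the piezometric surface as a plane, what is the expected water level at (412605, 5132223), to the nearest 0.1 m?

58.9 m

With h = a·x + b·y + c and A as origin, the differences give:
  (-60)·a + 60·b = -0.5
  (-95)·a + (-65)·b = -0.3
Eliminate b (×(-65) and ×60, subtract): 9600·a = 50.50 → a = ∂h/∂x = +0.005260
Back-substitute: b = ∂h/∂y = -0.003073.
h(412605, 5132223) = 57.2 + (+0.005260)·(315) + (-0.003073)·(-10) = 57.2 +1.657 +0.031 = 58.888 m.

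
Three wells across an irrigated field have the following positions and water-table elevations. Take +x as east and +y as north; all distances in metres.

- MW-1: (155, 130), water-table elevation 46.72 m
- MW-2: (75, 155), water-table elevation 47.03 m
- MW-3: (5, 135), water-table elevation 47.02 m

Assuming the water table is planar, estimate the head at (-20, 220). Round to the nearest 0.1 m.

Differences from MW-1: to MW-2 (Δx, Δy, Δh) = (-80, 25, +0.31); to MW-3 = (-150, 5, +0.30).
Determinant of the coordinate differences = (-80)·5 − (-150)·25 = 3350.
∂h/∂x = [(+0.31)·5 − (+0.30)·25] / 3350 = -0.001776
∂h/∂y = [(-80)·(+0.30) − (-150)·(+0.31)] / 3350 = +0.006716
h(-20, 220) = 46.72 + (-0.001776)·(-175) + (+0.006716)·(90) = 46.72 +0.311 +0.604 = 47.635 m.

47.6 m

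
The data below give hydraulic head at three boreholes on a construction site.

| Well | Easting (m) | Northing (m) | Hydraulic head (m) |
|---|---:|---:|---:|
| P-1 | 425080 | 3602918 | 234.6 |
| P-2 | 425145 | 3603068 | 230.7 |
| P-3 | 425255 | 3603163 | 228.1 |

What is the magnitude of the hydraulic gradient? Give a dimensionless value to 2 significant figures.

0.025

Differences from P-1: to P-2 (Δx, Δy, Δh) = (65, 150, -3.9); to P-3 = (175, 245, -6.5).
Determinant of the coordinate differences = 65·245 − 175·150 = -10325.
∂h/∂x = [(-3.9)·245 − (-6.5)·150] / -10325 = -0.001889
∂h/∂y = [65·(-6.5) − 175·(-3.9)] / -10325 = -0.02518
|∇h| = √(-0.001889² + -0.02518²) = 0.02525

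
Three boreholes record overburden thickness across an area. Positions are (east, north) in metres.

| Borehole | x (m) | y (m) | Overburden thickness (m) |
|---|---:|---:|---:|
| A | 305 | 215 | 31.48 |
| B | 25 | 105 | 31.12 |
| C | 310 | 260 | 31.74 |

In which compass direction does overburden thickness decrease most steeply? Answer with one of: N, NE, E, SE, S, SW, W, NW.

S

Taking A as reference: B−A = (-280, -110, -0.36); C−A = (5, 45, +0.26).
Solve a·Δx + b·Δy = Δd: det = (-280)·45 − 5·(-110) = -12050.
∂d/∂x = [(-0.36)·45 − (+0.26)·(-110)] / -12050 = -0.001029
∂d/∂y = [(-280)·(+0.26) − 5·(-0.36)] / -12050 = +0.005892
Steepest decrease is along −∇f = (+0.001029 E, -0.005892 N) → south.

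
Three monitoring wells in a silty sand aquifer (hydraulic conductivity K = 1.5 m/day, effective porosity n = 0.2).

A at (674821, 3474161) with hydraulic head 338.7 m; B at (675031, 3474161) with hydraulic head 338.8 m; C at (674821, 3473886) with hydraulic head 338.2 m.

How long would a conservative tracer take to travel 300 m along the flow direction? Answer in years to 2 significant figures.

58 years

∂h/∂x = (338.8 − 338.7) / (675031 − 674821) = +0.0004762
∂h/∂y = (338.2 − 338.7) / (3473886 − 3474161) = +0.001818
|∇h| = √(0.0004762² + 0.001818²) = 0.001879
Seepage velocity v = K·i/n = 1.5 × 0.001879 / 0.2 = 0.01409 m/day.
t = 300 / 0.01409 = 2.129e+04 days = 58.3 years.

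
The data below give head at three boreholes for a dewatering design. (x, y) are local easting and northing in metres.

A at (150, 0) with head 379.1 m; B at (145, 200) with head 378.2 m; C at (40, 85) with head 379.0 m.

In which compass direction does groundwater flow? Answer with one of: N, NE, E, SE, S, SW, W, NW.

Taking A as reference: B−A = (-5, 200, -0.9); C−A = (-110, 85, -0.1).
Solve a·Δx + b·Δy = Δh: det = (-5)·85 − (-110)·200 = 21575.
∂h/∂x = [(-0.9)·85 − (-0.1)·200] / 21575 = -0.002619
∂h/∂y = [(-5)·(-0.1) − (-110)·(-0.9)] / 21575 = -0.004565
Flow = −∇h = (+0.002619 east, +0.004565 north), which points northeast.

NE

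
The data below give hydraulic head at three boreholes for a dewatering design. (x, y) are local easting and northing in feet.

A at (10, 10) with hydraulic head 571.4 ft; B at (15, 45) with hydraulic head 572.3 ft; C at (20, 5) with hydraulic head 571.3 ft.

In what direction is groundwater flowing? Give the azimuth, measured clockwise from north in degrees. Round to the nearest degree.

Differences from A: to B (Δx, Δy, Δh) = (5, 35, +0.9); to C = (10, -5, -0.1).
Determinant of the coordinate differences = 5·(-5) − 10·35 = -375.
∂h/∂x = [(+0.9)·(-5) − (-0.1)·35] / -375 = +0.002667
∂h/∂y = [5·(-0.1) − 10·(+0.9)] / -375 = +0.02533
Flow direction (−∇h) has components (-0.002667 E, -0.02533 N).
Azimuth = atan2(E, N) = atan2(-0.002667, -0.02533) = 186.0° ≈ 186°.

186°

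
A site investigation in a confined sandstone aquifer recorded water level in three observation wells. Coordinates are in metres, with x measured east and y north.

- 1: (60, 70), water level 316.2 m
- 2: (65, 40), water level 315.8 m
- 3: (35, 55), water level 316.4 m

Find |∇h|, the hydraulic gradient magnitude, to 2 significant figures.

Taking 1 as reference: 2−1 = (5, -30, -0.4); 3−1 = (-25, -15, +0.2).
Determinant of the coordinate differences = 5·(-15) − (-25)·(-30) = -825.
∂h/∂x = [(-0.4)·(-15) − (+0.2)·(-30)] / -825 = -0.01455
∂h/∂y = [5·(+0.2) − (-25)·(-0.4)] / -825 = +0.01091
|∇h| = √(-0.01455² + 0.01091²) = 0.01819

0.018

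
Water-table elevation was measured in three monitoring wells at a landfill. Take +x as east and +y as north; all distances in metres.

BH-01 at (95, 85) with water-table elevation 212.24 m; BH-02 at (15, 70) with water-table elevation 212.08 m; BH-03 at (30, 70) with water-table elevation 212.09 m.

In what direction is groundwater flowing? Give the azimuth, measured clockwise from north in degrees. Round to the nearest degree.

Differences from BH-01: to BH-02 (Δx, Δy, Δh) = (-80, -15, -0.16); to BH-03 = (-65, -15, -0.15).
Determinant of the coordinate differences = (-80)·(-15) − (-65)·(-15) = 225.
∂h/∂x = [(-0.16)·(-15) − (-0.15)·(-15)] / 225 = +0.0006667
∂h/∂y = [(-80)·(-0.15) − (-65)·(-0.16)] / 225 = +0.007111
Flow direction (−∇h) has components (-0.0006667 E, -0.007111 N).
Azimuth = atan2(E, N) = atan2(-0.0006667, -0.007111) = 185.4° ≈ 185°.

185°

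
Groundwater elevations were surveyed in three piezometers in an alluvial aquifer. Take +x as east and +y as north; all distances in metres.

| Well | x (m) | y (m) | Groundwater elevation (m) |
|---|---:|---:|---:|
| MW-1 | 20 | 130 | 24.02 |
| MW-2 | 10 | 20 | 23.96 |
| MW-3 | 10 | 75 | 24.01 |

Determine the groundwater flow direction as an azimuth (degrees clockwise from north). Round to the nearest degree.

With h = a·x + b·y + c and MW-1 as origin, the differences give:
  (-10)·a + (-110)·b = -0.06
  (-10)·a + (-55)·b = -0.01
Eliminate b (×(-55) and ×(-110), subtract): -550·a = 2.200 → a = ∂h/∂x = -0.004000
Back-substitute: b = ∂h/∂y = +0.0009091.
Flow direction (−∇h) has components (+0.004000 E, -0.0009091 N).
Azimuth = atan2(E, N) = atan2(+0.004000, -0.0009091) = 102.8° ≈ 103°.

103°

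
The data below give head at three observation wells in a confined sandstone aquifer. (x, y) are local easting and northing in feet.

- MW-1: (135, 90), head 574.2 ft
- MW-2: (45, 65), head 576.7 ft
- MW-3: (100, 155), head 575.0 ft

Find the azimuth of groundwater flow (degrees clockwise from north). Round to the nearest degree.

085°

Three-point gradient (reference MW-1): Δ to MW-2 = (-90, -25, +2.5), Δ to MW-3 = (-35, 65, +0.8).
∂h/∂x = -0.02714, ∂h/∂y = -0.002305 (det = -6725).
Flow direction (−∇h) has components (+0.02714 E, +0.002305 N).
Azimuth = atan2(E, N) = atan2(+0.02714, +0.002305) = 85.1° ≈ 085°.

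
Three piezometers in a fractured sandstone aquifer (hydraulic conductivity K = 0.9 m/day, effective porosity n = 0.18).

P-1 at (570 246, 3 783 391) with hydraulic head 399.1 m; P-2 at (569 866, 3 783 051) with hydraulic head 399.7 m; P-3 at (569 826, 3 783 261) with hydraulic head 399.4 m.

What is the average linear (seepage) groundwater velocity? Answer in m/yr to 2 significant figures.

Taking P-1 as reference: P-2−P-1 = (-380, -340, +0.6); P-3−P-1 = (-420, -130, +0.3).
Solve a·Δx + b·Δy = Δh: det = (-380)·(-130) − (-420)·(-340) = -93400.
∂h/∂x = [(+0.6)·(-130) − (+0.3)·(-340)] / -93400 = -0.0002570
∂h/∂y = [(-380)·(+0.3) − (-420)·(+0.6)] / -93400 = -0.001478
|∇h| = √(-0.0002570² + -0.001478²) = 0.0015
Seepage velocity v = K·i/n = 0.9 × 0.0015 / 0.18 = 0.0075 m/day = 2.739 m/yr.

2.7 m/yr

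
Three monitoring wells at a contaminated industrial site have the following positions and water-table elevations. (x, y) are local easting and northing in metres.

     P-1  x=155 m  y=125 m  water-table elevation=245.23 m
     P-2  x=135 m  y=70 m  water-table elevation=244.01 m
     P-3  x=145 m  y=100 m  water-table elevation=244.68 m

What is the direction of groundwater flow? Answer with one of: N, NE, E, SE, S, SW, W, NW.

With h = a·x + b·y + c and P-1 as origin, the differences give:
  (-20)·a + (-55)·b = -1.22
  (-10)·a + (-25)·b = -0.55
Eliminate b (×(-25) and ×(-55), subtract): -50·a = 0.250 → a = ∂h/∂x = -0.005000
Back-substitute: b = ∂h/∂y = +0.02400.
Flow = −∇h = (+0.005000 east, -0.02400 north), which points south.

S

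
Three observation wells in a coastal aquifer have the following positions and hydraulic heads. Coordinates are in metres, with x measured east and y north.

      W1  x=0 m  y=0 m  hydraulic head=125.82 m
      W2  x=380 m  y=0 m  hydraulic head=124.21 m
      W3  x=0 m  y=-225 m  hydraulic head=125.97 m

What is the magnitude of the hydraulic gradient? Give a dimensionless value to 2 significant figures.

∂h/∂x = (124.21 − 125.82) / (380 − 0) = -0.004237
∂h/∂y = (125.97 − 125.82) / (-225 − 0) = -0.0006667
|∇h| = √(-0.004237² + -0.0006667²) = 0.004289

0.0043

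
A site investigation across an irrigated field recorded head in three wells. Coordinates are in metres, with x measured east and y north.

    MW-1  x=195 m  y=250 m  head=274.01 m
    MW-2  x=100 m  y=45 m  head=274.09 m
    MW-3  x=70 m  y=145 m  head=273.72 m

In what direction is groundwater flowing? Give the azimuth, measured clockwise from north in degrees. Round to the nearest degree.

299°

Taking MW-1 as reference: MW-2−MW-1 = (-95, -205, +0.08); MW-3−MW-1 = (-125, -105, -0.29).
Solve a·Δx + b·Δy = Δh: det = (-95)·(-105) − (-125)·(-205) = -15650.
∂h/∂x = [(+0.08)·(-105) − (-0.29)·(-205)] / -15650 = +0.004335
∂h/∂y = [(-95)·(-0.29) − (-125)·(+0.08)] / -15650 = -0.002399
Flow direction (−∇h) has components (-0.004335 E, +0.002399 N).
Azimuth = atan2(E, N) = atan2(-0.004335, +0.002399) = 299.0° ≈ 299°.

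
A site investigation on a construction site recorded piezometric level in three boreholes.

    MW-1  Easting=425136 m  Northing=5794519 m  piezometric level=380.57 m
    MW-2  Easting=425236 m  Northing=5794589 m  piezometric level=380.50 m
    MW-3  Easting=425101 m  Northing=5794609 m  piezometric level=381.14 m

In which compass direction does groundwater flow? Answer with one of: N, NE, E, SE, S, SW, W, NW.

Differences from MW-1: to MW-2 (Δx, Δy, Δh) = (100, 70, -0.07); to MW-3 = (-35, 90, +0.57).
Solve a·Δx + b·Δy = Δh: det = 100·90 − (-35)·70 = 11450.
∂h/∂x = [(-0.07)·90 − (+0.57)·70] / 11450 = -0.004035
∂h/∂y = [100·(+0.57) − (-35)·(-0.07)] / 11450 = +0.004764
Flow = −∇h = (+0.004035 east, -0.004764 north), which points southeast.

SE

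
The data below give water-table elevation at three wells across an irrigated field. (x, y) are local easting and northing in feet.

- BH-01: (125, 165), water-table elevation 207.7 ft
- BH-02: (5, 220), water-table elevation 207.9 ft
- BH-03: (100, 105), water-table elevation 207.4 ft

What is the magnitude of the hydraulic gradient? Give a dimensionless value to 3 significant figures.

Taking BH-01 as reference: BH-02−BH-01 = (-120, 55, +0.2); BH-03−BH-01 = (-25, -60, -0.3).
Determinant of the coordinate differences = (-120)·(-60) − (-25)·55 = 8575.
∂h/∂x = [(+0.2)·(-60) − (-0.3)·55] / 8575 = +0.0005248
∂h/∂y = [(-120)·(-0.3) − (-25)·(+0.2)] / 8575 = +0.004781
|∇h| = √(0.0005248² + 0.004781²) = 0.00481

0.00481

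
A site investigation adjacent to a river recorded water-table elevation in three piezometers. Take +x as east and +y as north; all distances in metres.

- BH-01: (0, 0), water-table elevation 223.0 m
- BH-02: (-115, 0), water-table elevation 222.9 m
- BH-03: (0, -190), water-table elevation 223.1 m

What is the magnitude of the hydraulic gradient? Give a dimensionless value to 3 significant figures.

0.00102

∂h/∂x = (222.9 − 223.0) / (-115 − 0) = +0.0008696
∂h/∂y = (223.1 − 223.0) / (-190 − 0) = -0.0005263
|∇h| = √(0.0008696² + -0.0005263²) = 0.001016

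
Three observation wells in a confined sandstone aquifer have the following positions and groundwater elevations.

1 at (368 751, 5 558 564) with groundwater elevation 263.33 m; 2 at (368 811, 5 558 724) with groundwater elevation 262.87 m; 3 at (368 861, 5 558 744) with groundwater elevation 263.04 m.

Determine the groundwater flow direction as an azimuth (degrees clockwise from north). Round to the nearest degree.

Taking 1 as reference: 2−1 = (60, 160, -0.46); 3−1 = (110, 180, -0.29).
Solve a·Δx + b·Δy = Δh: det = 60·180 − 110·160 = -6800.
∂h/∂x = [(-0.46)·180 − (-0.29)·160] / -6800 = +0.005353
∂h/∂y = [60·(-0.29) − 110·(-0.46)] / -6800 = -0.004882
Flow direction (−∇h) has components (-0.005353 E, +0.004882 N).
Azimuth = atan2(E, N) = atan2(-0.005353, +0.004882) = 312.4° ≈ 312°.

312°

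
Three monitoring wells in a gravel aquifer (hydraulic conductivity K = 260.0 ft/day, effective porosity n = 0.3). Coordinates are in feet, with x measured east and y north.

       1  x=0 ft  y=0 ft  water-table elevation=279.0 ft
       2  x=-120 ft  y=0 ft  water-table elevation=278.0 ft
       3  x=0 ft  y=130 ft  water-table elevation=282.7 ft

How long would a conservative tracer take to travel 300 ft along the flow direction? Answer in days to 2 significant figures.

∂h/∂x = (278.0 − 279.0) / (-120 − 0) = +0.008333
∂h/∂y = (282.7 − 279.0) / (130 − 0) = +0.02846
|∇h| = √(0.008333² + 0.02846²) = 0.02965
Seepage velocity v = K·i/n = 260.0 × 0.02965 / 0.3 = 25.7 ft/day.
t = 300 / 25.7 = 11.67 days.

12 days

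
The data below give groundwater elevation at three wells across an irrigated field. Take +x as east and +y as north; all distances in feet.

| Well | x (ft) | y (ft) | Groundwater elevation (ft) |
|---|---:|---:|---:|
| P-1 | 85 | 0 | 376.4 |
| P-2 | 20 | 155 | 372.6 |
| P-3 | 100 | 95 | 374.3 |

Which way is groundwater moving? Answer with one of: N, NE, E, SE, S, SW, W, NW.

Differences from P-1: to P-2 (Δx, Δy, Δh) = (-65, 155, -3.8); to P-3 = (15, 95, -2.1).
Determinant of the coordinate differences = (-65)·95 − 15·155 = -8500.
∂h/∂x = [(-3.8)·95 − (-2.1)·155] / -8500 = +0.004176
∂h/∂y = [(-65)·(-2.1) − 15·(-3.8)] / -8500 = -0.02276
Flow = −∇h = (-0.004176 east, +0.02276 north), which points north.

N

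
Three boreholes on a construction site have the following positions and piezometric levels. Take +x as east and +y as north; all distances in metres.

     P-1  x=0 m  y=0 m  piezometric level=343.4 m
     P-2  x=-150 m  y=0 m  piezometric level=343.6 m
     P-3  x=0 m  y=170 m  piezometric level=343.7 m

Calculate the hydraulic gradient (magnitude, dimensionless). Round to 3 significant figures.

0.00221

∂h/∂x = (343.6 − 343.4) / (-150 − 0) = -0.001333
∂h/∂y = (343.7 − 343.4) / (170 − 0) = +0.001765
|∇h| = √(-0.001333² + 0.001765²) = 0.002212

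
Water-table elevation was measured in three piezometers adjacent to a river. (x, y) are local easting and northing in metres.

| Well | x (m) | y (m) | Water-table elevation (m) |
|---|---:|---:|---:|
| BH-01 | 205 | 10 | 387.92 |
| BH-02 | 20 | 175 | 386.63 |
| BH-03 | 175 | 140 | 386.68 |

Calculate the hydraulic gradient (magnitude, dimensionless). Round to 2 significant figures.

Three-point gradient (reference BH-01): Δ to BH-02 = (-185, 165, -1.29), Δ to BH-03 = (-30, 130, -1.24).
∂h/∂x = -0.001932, ∂h/∂y = -0.009984 (det = -19100).
|∇h| = √(-0.001932² + -0.009984²) = 0.01017

0.010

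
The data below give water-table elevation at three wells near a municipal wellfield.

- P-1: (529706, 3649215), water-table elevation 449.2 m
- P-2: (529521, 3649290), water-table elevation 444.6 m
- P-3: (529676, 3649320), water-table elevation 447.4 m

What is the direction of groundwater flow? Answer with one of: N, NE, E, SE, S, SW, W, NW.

With h = a·x + b·y + c and P-1 as origin, the differences give:
  (-185)·a + 75·b = -4.6
  (-30)·a + 105·b = -1.8
Eliminate b (×105 and ×75, subtract): -17175·a = -348.00 → a = ∂h/∂x = +0.02026
Back-substitute: b = ∂h/∂y = -0.01135.
Flow = −∇h = (-0.02026 east, +0.01135 north), which points northwest.

NW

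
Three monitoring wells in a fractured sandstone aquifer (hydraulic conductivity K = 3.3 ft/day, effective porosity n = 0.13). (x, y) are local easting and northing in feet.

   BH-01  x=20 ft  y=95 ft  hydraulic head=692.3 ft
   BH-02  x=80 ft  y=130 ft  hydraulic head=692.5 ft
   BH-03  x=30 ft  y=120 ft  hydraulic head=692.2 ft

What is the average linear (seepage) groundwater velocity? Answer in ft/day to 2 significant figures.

Three-point gradient (reference BH-01): Δ to BH-02 = (60, 35, +0.2), Δ to BH-03 = (10, 25, -0.1).
∂h/∂x = +0.007391, ∂h/∂y = -0.006957 (det = 1150).
|∇h| = √(0.007391² + -0.006957²) = 0.01015
Seepage velocity v = K·i/n = 3.3 × 0.01015 / 0.13 = 0.2577 ft/day.

0.26 ft/day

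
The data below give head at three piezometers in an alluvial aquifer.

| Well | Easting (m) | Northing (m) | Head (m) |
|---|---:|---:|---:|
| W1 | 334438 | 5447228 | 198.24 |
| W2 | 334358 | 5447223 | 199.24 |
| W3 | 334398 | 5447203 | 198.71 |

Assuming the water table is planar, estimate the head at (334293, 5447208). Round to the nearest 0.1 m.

200.0 m

With h = a·x + b·y + c and W1 as origin, the differences give:
  (-80)·a + (-5)·b = +1.00
  (-40)·a + (-25)·b = +0.47
Eliminate b (×(-25) and ×(-5), subtract): 1800·a = -22.650 → a = ∂h/∂x = -0.01258
Back-substitute: b = ∂h/∂y = +0.001333.
h(334293, 5447208) = 198.24 + (-0.01258)·(-145) + (+0.001333)·(-20) = 198.24 +1.825 -0.027 = 200.038 m.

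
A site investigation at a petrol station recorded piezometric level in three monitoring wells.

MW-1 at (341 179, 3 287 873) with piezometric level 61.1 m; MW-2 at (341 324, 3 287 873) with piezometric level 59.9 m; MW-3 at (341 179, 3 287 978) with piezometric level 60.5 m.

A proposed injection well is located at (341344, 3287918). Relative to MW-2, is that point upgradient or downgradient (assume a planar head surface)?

∂h/∂x = (59.9 − 61.1) / (341324 − 341179) = -0.008276
∂h/∂y = (60.5 − 61.1) / (3287978 − 3287873) = -0.005714
Head at (341344, 3287918) = 61.1 + (-0.008276)·(165) + (-0.005714)·(45) = 59.48 m.
That is lower than the 59.9 m at MW-2, so the point is downgradient.

downgradient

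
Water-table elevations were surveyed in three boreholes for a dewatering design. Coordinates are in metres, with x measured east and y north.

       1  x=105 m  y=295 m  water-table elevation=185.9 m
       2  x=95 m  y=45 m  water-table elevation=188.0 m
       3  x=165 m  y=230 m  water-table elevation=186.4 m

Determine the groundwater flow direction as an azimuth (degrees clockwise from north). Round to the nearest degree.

005°

Three-point gradient (reference 1): Δ to 2 = (-10, -250, +2.1), Δ to 3 = (60, -65, +0.5).
∂h/∂x = -0.0007348, ∂h/∂y = -0.008371 (det = 15650).
Flow direction (−∇h) has components (+0.0007348 E, +0.008371 N).
Azimuth = atan2(E, N) = atan2(+0.0007348, +0.008371) = 5.0° ≈ 005°.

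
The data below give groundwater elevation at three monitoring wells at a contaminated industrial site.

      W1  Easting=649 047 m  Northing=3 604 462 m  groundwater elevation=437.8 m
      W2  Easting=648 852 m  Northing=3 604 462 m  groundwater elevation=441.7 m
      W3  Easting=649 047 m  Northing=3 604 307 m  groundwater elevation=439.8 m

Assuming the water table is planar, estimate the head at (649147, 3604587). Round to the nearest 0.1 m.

∂h/∂x = (441.7 − 437.8) / (648852 − 649047) = -0.02000
∂h/∂y = (439.8 − 437.8) / (3604307 − 3604462) = -0.01290
h(649147, 3604587) = 437.8 + (-0.02000)·(100) + (-0.01290)·(125) = 437.8 -2.000 -1.613 = 434.187 m.

434.2 m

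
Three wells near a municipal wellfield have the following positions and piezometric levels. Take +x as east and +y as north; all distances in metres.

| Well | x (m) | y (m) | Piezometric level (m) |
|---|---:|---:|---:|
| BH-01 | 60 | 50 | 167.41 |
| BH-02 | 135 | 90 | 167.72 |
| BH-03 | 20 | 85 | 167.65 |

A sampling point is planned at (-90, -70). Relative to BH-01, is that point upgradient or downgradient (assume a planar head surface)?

Taking BH-01 as reference: BH-02−BH-01 = (75, 40, +0.31); BH-03−BH-01 = (-40, 35, +0.24).
Determinant of the coordinate differences = 75·35 − (-40)·40 = 4225.
∂h/∂x = [(+0.31)·35 − (+0.24)·40] / 4225 = +0.0002959
∂h/∂y = [75·(+0.24) − (-40)·(+0.31)] / 4225 = +0.007195
Head at (-90, -70) = 167.41 + (+0.0002959)·(-150) + (+0.007195)·(-120) = 166.50 m.
That is lower than the 167.41 m at BH-01, so the point is downgradient.

downgradient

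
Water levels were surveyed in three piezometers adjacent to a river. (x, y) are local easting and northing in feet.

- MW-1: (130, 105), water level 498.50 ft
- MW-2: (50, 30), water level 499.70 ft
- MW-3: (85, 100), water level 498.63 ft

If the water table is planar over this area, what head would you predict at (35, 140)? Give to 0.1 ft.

Taking MW-1 as reference: MW-2−MW-1 = (-80, -75, +1.20); MW-3−MW-1 = (-45, -5, +0.13).
Solve a·Δx + b·Δy = Δh: det = (-80)·(-5) − (-45)·(-75) = -2975.
∂h/∂x = [(+1.20)·(-5) − (+0.13)·(-75)] / -2975 = -0.001261
∂h/∂y = [(-80)·(+0.13) − (-45)·(+1.20)] / -2975 = -0.01466
h(35, 140) = 498.50 + (-0.001261)·(-95) + (-0.01466)·(35) = 498.50 +0.120 -0.513 = 498.107 ft.

498.1 ft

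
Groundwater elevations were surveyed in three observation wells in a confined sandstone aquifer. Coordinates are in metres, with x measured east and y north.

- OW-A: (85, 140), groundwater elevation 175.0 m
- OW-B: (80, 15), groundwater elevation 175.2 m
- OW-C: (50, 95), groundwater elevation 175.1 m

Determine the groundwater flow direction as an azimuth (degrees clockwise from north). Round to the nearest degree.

Differences from OW-A: to OW-B (Δx, Δy, Δh) = (-5, -125, +0.2); to OW-C = (-35, -45, +0.1).
Solve a·Δx + b·Δy = Δh: det = (-5)·(-45) − (-35)·(-125) = -4150.
∂h/∂x = [(+0.2)·(-45) − (+0.1)·(-125)] / -4150 = -0.0008434
∂h/∂y = [(-5)·(+0.1) − (-35)·(+0.2)] / -4150 = -0.001566
Flow direction (−∇h) has components (+0.0008434 E, +0.001566 N).
Azimuth = atan2(E, N) = atan2(+0.0008434, +0.001566) = 28.3° ≈ 028°.

028°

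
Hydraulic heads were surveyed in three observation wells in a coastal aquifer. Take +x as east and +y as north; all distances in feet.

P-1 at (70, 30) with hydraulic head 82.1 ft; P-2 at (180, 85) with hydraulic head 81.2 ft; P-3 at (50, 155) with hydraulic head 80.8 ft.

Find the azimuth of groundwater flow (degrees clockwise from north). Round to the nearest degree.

Taking P-1 as reference: P-2−P-1 = (110, 55, -0.9); P-3−P-1 = (-20, 125, -1.3).
Solve a·Δx + b·Δy = Δh: det = 110·125 − (-20)·55 = 14850.
∂h/∂x = [(-0.9)·125 − (-1.3)·55] / 14850 = -0.002761
∂h/∂y = [110·(-1.3) − (-20)·(-0.9)] / 14850 = -0.01084
Flow direction (−∇h) has components (+0.002761 E, +0.01084 N).
Azimuth = atan2(E, N) = atan2(+0.002761, +0.01084) = 14.3° ≈ 014°.

014°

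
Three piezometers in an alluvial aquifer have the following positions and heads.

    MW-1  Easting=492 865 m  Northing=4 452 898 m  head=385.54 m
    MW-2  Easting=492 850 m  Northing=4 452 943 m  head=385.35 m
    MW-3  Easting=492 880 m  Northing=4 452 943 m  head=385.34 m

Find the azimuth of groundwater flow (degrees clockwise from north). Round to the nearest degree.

004°

Taking MW-1 as reference: MW-2−MW-1 = (-15, 45, -0.19); MW-3−MW-1 = (15, 45, -0.20).
Determinant of the coordinate differences = (-15)·45 − 15·45 = -1350.
∂h/∂x = [(-0.19)·45 − (-0.20)·45] / -1350 = -0.0003333
∂h/∂y = [(-15)·(-0.20) − 15·(-0.19)] / -1350 = -0.004333
Flow direction (−∇h) has components (+0.0003333 E, +0.004333 N).
Azimuth = atan2(E, N) = atan2(+0.0003333, +0.004333) = 4.4° ≈ 004°.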